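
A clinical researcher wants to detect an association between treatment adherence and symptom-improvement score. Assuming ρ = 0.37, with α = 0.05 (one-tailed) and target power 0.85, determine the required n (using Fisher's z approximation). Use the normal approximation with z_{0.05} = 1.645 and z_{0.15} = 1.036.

Fisher's z: C = ½·ln((1+r)/(1−r)) = ½·ln(2.1746) = 0.3884.
n = ((z_{α} + z_β)/C)² + 3.
(1.645 + 1.036) / 0.3884 = 2.681 / 0.3884 = 6.903.
n = 6.903² + 3 = 47.65 + 3 = 50.6.
Round up.

n = 51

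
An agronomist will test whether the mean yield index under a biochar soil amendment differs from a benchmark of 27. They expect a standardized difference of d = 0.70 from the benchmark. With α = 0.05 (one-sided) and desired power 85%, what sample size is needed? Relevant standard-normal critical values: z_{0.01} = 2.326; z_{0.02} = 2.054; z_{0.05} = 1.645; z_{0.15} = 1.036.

n = 15

For a one-sample test: n = ((z_{α} + z_β) / d)².
z_{α} + z_β = 1.645 + 1.036 = 2.681.
n = (2.681 / 0.70)² = 3.830² = 14.67.
Round up.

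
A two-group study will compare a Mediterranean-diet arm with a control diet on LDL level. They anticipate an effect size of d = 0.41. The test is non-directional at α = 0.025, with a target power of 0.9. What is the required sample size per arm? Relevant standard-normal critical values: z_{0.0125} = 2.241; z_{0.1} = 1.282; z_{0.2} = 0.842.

For two independent groups with equal n: n = 2·((z_{α/2} + z_β) / d)².
z_{α/2} + z_β = 2.241 + 1.282 = 3.523.
n = 2 × (3.523 / 0.41)² = 2 × 8.593² = 2 × 73.83 = 147.7.
Round up to the next whole participant.

n = 148 per group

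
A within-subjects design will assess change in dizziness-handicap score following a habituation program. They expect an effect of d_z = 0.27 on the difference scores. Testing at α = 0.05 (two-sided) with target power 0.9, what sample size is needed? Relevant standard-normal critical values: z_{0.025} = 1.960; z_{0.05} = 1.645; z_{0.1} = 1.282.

n = 145 pairs

For a paired (one-sample on differences) test: n = ((z_{α/2} + z_β) / d)².
z_{α/2} + z_β = 1.960 + 1.282 = 3.242.
n = (3.242 / 0.27)² = 12.007² = 144.18.
Round up.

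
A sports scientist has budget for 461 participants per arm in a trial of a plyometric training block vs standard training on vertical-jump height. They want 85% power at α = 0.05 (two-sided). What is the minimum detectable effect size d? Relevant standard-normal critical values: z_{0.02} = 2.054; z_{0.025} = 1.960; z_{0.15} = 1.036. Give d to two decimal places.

d_min ≈ 0.20

For two independent groups of n = 461 each: d_min = (z_{α/2} + z_β)·√(2/n).
z-sum = 1.960 + 1.036 = 2.996.
d_min = 2.996 × √(2/461) = 2.996 × 0.0659 = 0.197.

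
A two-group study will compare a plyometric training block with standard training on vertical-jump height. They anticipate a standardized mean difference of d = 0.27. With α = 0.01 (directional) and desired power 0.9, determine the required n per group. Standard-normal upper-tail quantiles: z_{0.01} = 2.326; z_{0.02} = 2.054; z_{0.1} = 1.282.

For two independent groups with equal n: n = 2·((z_{α} + z_β) / d)².
z_{α} + z_β = 2.326 + 1.282 = 3.608.
n = 2 × (3.608 / 0.27)² = 2 × 13.363² = 2 × 178.57 = 357.1.
Round up to the next whole participant.

n = 358 per group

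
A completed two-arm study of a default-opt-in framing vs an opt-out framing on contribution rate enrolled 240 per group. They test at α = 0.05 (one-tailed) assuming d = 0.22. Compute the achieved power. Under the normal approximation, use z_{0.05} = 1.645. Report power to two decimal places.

For two equal groups, power = Φ(d·√(n/2) − z_{α}).
d·√(n/2) = 0.22 × √(240/2) = 0.22 × 10.954 = 2.410.
z_β = 2.410 − 1.645 = 0.765.
Power = Φ(0.765) = 0.778.

power ≈ 0.78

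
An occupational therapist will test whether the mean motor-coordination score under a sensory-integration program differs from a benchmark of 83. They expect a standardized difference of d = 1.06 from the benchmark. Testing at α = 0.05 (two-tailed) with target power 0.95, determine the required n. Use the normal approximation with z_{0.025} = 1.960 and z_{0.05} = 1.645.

n = 12

For a one-sample test: n = ((z_{α/2} + z_β) / d)².
z_{α/2} + z_β = 1.960 + 1.645 = 3.605.
n = (3.605 / 1.06)² = 3.401² = 11.57.
Round up.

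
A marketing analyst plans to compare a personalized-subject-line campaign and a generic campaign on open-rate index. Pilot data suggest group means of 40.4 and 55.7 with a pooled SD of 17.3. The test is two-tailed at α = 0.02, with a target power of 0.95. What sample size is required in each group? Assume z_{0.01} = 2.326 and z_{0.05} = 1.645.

n = 41 per group

Cohen's d = |M₁ − M₂| / SD_pooled = |40.4 − 55.7| / 17.3 = 15.3 / 17.3 = 0.884.
For two independent groups with equal n: n = 2·((z_{α/2} + z_β) / d)².
z_{α/2} + z_β = 2.326 + 1.645 = 3.971.
n = 2 × (3.971 / 0.884)² = 2 × 4.492² = 2 × 20.18 = 40.4.
Round up to the next whole participant.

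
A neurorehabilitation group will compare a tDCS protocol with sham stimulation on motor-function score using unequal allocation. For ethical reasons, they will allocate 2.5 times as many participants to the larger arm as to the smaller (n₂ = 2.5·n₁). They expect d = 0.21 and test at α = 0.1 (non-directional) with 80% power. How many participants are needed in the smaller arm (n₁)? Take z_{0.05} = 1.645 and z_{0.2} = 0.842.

n₁ = 197

With allocation ratio k = n₂/n₁ = 2.5, Var(x̄₁−x̄₂) = σ²(1/n₁ + 1/(k·n₁)) = σ²·(k+1)/(k·n₁).
So n₁ = (1 + 1/k)·((z_{α/2} + z_β)/d)² = 1.400 × (2.487/0.21)².
n₁ = 1.400 × 140.25 = 196.4.
Round up: n₁ = 197, giving n₂ = ⌈2.5 × 197⌉ = ⌈492.5⌉ = 493.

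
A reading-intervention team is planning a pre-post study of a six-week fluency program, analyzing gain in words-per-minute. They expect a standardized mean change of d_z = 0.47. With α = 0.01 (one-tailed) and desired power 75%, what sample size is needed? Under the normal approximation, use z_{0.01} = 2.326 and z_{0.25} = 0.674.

For a paired (one-sample on differences) test: n = ((z_{α} + z_β) / d)².
z_{α} + z_β = 2.326 + 0.674 = 3.000.
n = (3.000 / 0.47)² = 6.383² = 40.74.
Round up.

n = 41 pairs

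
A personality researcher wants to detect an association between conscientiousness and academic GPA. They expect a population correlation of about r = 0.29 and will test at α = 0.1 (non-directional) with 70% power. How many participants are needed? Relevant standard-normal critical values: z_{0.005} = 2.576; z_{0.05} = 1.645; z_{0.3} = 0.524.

Fisher's z: C = ½·ln((1+r)/(1−r)) = ½·ln(1.8169) = 0.2986.
n = ((z_{α/2} + z_β)/C)² + 3.
(1.645 + 0.524) / 0.2986 = 2.169 / 0.2986 = 7.264.
n = 7.264² + 3 = 52.76 + 3 = 55.8.
Round up.

n = 56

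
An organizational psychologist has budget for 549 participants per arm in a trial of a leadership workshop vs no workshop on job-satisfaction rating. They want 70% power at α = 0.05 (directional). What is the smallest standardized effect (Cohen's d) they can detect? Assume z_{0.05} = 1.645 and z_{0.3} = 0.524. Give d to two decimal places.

d_min ≈ 0.13

For two independent groups of n = 549 each: d_min = (z_{α} + z_β)·√(2/n).
z-sum = 1.645 + 0.524 = 2.169.
d_min = 2.169 × √(2/549) = 2.169 × 0.0604 = 0.131.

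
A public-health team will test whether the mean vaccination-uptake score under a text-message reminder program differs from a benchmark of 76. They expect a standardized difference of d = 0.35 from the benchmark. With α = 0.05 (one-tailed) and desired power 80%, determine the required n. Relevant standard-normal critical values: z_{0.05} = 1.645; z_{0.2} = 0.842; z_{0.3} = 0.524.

For a one-sample test: n = ((z_{α} + z_β) / d)².
z_{α} + z_β = 1.645 + 0.842 = 2.487.
n = (2.487 / 0.35)² = 7.106² = 50.49.
Round up.

n = 51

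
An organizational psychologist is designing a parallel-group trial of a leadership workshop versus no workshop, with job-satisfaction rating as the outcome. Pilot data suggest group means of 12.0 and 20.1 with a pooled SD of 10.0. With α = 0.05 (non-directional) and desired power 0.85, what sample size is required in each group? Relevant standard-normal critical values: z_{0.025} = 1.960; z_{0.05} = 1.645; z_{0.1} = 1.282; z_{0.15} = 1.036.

Cohen's d = |M₁ − M₂| / SD_pooled = |12.0 − 20.1| / 10.0 = 8.1 / 10.0 = 0.810.
For two independent groups with equal n: n = 2·((z_{α/2} + z_β) / d)².
z_{α/2} + z_β = 1.960 + 1.036 = 2.996.
n = 2 × (2.996 / 0.810)² = 2 × 3.699² = 2 × 13.68 = 27.4.
Round up to the next whole participant.

n = 28 per group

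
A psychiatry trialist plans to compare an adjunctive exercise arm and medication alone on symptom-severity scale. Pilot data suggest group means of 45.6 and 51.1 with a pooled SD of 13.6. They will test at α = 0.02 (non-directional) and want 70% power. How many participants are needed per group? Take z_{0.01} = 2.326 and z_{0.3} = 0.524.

Cohen's d = |M₁ − M₂| / SD_pooled = |45.6 − 51.1| / 13.6 = 5.5 / 13.6 = 0.404.
For two independent groups with equal n: n = 2·((z_{α/2} + z_β) / d)².
z_{α/2} + z_β = 2.326 + 0.524 = 2.850.
n = 2 × (2.850 / 0.404)² = 2 × 7.054² = 2 × 49.77 = 99.5.
Round up to the next whole participant.

n = 100 per group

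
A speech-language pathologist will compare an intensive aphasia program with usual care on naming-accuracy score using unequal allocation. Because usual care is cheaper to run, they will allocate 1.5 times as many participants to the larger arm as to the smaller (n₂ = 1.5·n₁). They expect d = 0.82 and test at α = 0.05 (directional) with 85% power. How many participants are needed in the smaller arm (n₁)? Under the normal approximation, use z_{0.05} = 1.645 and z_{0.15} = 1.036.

n₁ = 18

With allocation ratio k = n₂/n₁ = 1.5, Var(x̄₁−x̄₂) = σ²(1/n₁ + 1/(k·n₁)) = σ²·(k+1)/(k·n₁).
So n₁ = (1 + 1/k)·((z_{α} + z_β)/d)² = 1.667 × (2.681/0.82)².
n₁ = 1.667 × 10.69 = 17.8.
Round up: n₁ = 18, giving n₂ = 1.5 × 18 = 27.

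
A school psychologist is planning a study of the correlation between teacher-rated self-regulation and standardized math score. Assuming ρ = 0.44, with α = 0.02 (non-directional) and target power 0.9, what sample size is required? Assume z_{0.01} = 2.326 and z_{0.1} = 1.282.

n = 62

Fisher's z: C = ½·ln((1+r)/(1−r)) = ½·ln(2.5714) = 0.4722.
n = ((z_{α/2} + z_β)/C)² + 3.
(2.326 + 1.282) / 0.4722 = 3.608 / 0.4722 = 7.641.
n = 7.641² + 3 = 58.38 + 3 = 61.4.
Round up.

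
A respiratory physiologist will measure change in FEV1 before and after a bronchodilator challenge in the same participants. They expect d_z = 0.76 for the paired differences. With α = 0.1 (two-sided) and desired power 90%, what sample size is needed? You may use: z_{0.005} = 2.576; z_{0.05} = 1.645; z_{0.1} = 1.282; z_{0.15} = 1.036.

For a paired (one-sample on differences) test: n = ((z_{α/2} + z_β) / d)².
z_{α/2} + z_β = 1.645 + 1.282 = 2.927.
n = (2.927 / 0.76)² = 3.851² = 14.83.
Round up.

n = 15 pairs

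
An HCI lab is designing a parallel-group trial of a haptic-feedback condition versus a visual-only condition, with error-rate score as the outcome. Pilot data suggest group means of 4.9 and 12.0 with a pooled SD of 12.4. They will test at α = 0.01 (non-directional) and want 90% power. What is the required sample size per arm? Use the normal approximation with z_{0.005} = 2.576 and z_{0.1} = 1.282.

Cohen's d = |M₁ − M₂| / SD_pooled = |4.9 − 12.0| / 12.4 = 7.1 / 12.4 = 0.573.
For two independent groups with equal n: n = 2·((z_{α/2} + z_β) / d)².
z_{α/2} + z_β = 2.576 + 1.282 = 3.858.
n = 2 × (3.858 / 0.573)² = 2 × 6.733² = 2 × 45.33 = 90.7.
Round up to the next whole participant.

n = 91 per group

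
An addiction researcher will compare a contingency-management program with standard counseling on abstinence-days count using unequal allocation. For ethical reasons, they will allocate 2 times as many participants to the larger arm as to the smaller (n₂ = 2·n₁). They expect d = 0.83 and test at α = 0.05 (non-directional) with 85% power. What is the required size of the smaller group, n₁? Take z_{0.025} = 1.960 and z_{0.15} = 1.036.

With allocation ratio k = n₂/n₁ = 2, Var(x̄₁−x̄₂) = σ²(1/n₁ + 1/(k·n₁)) = σ²·(k+1)/(k·n₁).
So n₁ = (1 + 1/k)·((z_{α/2} + z_β)/d)² = 1.500 × (2.996/0.83)².
n₁ = 1.500 × 13.03 = 19.5.
Round up: n₁ = 20, giving n₂ = 2 × 20 = 40.

n₁ = 20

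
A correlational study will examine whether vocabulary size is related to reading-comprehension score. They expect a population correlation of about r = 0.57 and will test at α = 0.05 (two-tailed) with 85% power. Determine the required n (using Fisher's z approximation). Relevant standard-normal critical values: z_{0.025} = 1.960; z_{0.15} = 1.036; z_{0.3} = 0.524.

n = 25

Fisher's z: C = ½·ln((1+r)/(1−r)) = ½·ln(3.6512) = 0.6475.
n = ((z_{α/2} + z_β)/C)² + 3.
(1.960 + 1.036) / 0.6475 = 2.996 / 0.6475 = 4.627.
n = 4.627² + 3 = 21.41 + 3 = 24.4.
Round up.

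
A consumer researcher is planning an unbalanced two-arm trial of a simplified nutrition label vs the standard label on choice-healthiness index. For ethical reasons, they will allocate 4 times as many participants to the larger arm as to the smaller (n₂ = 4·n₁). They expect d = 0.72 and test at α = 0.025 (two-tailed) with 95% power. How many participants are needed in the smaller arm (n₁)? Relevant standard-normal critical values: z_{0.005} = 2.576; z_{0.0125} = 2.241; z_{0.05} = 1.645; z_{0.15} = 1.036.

n₁ = 37

With allocation ratio k = n₂/n₁ = 4, Var(x̄₁−x̄₂) = σ²(1/n₁ + 1/(k·n₁)) = σ²·(k+1)/(k·n₁).
So n₁ = (1 + 1/k)·((z_{α/2} + z_β)/d)² = 1.250 × (3.886/0.72)².
n₁ = 1.250 × 29.13 = 36.4.
Round up: n₁ = 37, giving n₂ = 4 × 37 = 148.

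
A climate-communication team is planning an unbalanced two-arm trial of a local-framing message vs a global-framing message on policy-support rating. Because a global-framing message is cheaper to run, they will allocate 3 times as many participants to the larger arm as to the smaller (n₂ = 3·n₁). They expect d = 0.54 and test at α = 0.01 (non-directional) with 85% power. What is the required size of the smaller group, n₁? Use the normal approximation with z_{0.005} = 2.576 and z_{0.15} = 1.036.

With allocation ratio k = n₂/n₁ = 3, Var(x̄₁−x̄₂) = σ²(1/n₁ + 1/(k·n₁)) = σ²·(k+1)/(k·n₁).
So n₁ = (1 + 1/k)·((z_{α/2} + z_β)/d)² = 1.333 × (3.612/0.54)².
n₁ = 1.333 × 44.74 = 59.7.
Round up: n₁ = 60, giving n₂ = 3 × 60 = 180.

n₁ = 60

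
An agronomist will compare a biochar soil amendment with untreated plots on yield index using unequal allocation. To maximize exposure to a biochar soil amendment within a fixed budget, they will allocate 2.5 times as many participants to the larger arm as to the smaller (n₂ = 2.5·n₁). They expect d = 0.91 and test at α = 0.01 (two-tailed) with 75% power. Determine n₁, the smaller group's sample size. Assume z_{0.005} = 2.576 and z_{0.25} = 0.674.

n₁ = 18

With allocation ratio k = n₂/n₁ = 2.5, Var(x̄₁−x̄₂) = σ²(1/n₁ + 1/(k·n₁)) = σ²·(k+1)/(k·n₁).
So n₁ = (1 + 1/k)·((z_{α/2} + z_β)/d)² = 1.400 × (3.250/0.91)².
n₁ = 1.400 × 12.76 = 17.9.
Round up: n₁ = 18, giving n₂ = 2.5 × 18 = 45.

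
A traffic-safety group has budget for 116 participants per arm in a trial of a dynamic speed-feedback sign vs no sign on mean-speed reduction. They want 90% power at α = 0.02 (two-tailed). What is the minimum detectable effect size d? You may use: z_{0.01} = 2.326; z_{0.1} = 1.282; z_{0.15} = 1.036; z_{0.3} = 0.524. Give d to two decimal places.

d_min ≈ 0.47

For two independent groups of n = 116 each: d_min = (z_{α/2} + z_β)·√(2/n).
z-sum = 2.326 + 1.282 = 3.608.
d_min = 3.608 × √(2/116) = 3.608 × 0.1313 = 0.474.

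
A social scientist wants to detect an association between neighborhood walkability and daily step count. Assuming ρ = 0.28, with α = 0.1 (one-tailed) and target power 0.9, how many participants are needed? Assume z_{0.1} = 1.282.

Fisher's z: C = ½·ln((1+r)/(1−r)) = ½·ln(1.7778) = 0.2877.
n = ((z_{α} + z_β)/C)² + 3.
(1.282 + 1.282) / 0.2877 = 2.564 / 0.2877 = 8.912.
n = 8.912² + 3 = 79.42 + 3 = 82.4.
Round up.

n = 83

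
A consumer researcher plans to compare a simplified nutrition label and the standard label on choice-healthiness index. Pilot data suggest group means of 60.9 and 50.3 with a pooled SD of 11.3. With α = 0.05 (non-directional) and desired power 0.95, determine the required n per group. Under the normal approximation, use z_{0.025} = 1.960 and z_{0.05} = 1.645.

n = 30 per group

Cohen's d = |M₁ − M₂| / SD_pooled = |60.9 − 50.3| / 11.3 = 10.6 / 11.3 = 0.938.
For two independent groups with equal n: n = 2·((z_{α/2} + z_β) / d)².
z_{α/2} + z_β = 1.960 + 1.645 = 3.605.
n = 2 × (3.605 / 0.938)² = 2 × 3.843² = 2 × 14.77 = 29.5.
Round up to the next whole participant.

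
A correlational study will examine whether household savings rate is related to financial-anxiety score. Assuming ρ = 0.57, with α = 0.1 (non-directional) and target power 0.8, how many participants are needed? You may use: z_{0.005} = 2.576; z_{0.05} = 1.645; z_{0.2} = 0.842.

n = 18

Fisher's z: C = ½·ln((1+r)/(1−r)) = ½·ln(3.6512) = 0.6475.
n = ((z_{α/2} + z_β)/C)² + 3.
(1.645 + 0.842) / 0.6475 = 2.487 / 0.6475 = 3.841.
n = 3.841² + 3 = 14.75 + 3 = 17.8.
Round up.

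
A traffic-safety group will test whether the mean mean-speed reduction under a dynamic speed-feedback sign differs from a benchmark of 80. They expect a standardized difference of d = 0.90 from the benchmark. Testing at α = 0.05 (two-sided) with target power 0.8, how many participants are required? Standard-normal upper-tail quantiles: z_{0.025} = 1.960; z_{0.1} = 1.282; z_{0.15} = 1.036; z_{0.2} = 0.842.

n = 10

For a one-sample test: n = ((z_{α/2} + z_β) / d)².
z_{α/2} + z_β = 1.960 + 0.842 = 2.802.
n = (2.802 / 0.90)² = 3.113² = 9.69.
Round up.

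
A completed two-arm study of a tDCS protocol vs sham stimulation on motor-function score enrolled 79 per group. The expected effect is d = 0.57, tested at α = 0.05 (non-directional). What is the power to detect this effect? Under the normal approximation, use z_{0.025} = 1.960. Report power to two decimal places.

power ≈ 0.95

For two equal groups, power = Φ(d·√(n/2) − z_{α/2}).
d·√(n/2) = 0.57 × √(79/2) = 0.57 × 6.285 = 3.582.
z_β = 3.582 − 1.960 = 1.622.
Power = Φ(1.622) = 0.948.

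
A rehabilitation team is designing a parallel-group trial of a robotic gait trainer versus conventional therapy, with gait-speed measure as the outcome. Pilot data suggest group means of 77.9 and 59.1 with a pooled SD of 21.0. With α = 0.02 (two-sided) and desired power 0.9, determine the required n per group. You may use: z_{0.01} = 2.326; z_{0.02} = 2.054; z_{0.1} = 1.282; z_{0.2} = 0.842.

Cohen's d = |M₁ − M₂| / SD_pooled = |77.9 − 59.1| / 21.0 = 18.8 / 21.0 = 0.895.
For two independent groups with equal n: n = 2·((z_{α/2} + z_β) / d)².
z_{α/2} + z_β = 2.326 + 1.282 = 3.608.
n = 2 × (3.608 / 0.895)² = 2 × 4.031² = 2 × 16.25 = 32.5.
Round up to the next whole participant.

n = 33 per group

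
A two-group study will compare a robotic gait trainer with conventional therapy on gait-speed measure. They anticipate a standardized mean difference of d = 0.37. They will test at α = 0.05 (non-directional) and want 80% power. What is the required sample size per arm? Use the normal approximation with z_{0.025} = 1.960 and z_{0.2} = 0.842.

n = 115 per group

For two independent groups with equal n: n = 2·((z_{α/2} + z_β) / d)².
z_{α/2} + z_β = 1.960 + 0.842 = 2.802.
n = 2 × (2.802 / 0.37)² = 2 × 7.573² = 2 × 57.35 = 114.7.
Round up to the next whole participant.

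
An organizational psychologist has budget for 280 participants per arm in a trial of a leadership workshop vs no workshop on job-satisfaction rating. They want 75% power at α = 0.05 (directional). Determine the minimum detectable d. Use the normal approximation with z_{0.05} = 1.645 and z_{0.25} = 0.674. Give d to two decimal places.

d_min ≈ 0.20

For two independent groups of n = 280 each: d_min = (z_{α} + z_β)·√(2/n).
z-sum = 1.645 + 0.674 = 2.319.
d_min = 2.319 × √(2/280) = 2.319 × 0.0845 = 0.196.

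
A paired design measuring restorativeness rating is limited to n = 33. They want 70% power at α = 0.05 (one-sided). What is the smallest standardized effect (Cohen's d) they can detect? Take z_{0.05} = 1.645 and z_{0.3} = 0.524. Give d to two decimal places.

For a single sample (or paired design) of n = 33: d_min = (z_{α} + z_β)/√n.
z-sum = 1.645 + 0.524 = 2.169.
d_min = 2.169 / √33 = 2.169 / 5.745 = 0.378.

d_min ≈ 0.38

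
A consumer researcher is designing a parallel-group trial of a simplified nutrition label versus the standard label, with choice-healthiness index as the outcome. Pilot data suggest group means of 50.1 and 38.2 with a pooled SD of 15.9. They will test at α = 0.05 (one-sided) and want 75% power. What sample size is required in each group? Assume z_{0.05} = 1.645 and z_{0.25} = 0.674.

n = 20 per group

Cohen's d = |M₁ − M₂| / SD_pooled = |50.1 − 38.2| / 15.9 = 11.9 / 15.9 = 0.748.
For two independent groups with equal n: n = 2·((z_{α} + z_β) / d)².
z_{α} + z_β = 1.645 + 0.674 = 2.319.
n = 2 × (2.319 / 0.748)² = 2 × 3.100² = 2 × 9.61 = 19.2.
Round up to the next whole participant.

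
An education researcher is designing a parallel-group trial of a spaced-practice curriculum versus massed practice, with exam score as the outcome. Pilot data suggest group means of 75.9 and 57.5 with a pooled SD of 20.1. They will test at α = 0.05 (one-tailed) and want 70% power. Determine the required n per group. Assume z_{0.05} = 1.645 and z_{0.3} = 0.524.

Cohen's d = |M₁ − M₂| / SD_pooled = |75.9 − 57.5| / 20.1 = 18.4 / 20.1 = 0.915.
For two independent groups with equal n: n = 2·((z_{α} + z_β) / d)².
z_{α} + z_β = 1.645 + 0.524 = 2.169.
n = 2 × (2.169 / 0.915)² = 2 × 2.370² = 2 × 5.62 = 11.2.
Round up to the next whole participant.

n = 12 per group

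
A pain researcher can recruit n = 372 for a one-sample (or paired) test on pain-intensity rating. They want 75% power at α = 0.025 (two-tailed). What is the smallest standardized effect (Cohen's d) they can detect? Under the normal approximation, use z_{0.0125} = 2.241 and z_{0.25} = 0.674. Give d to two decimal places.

For a single sample (or paired design) of n = 372: d_min = (z_{α/2} + z_β)/√n.
z-sum = 2.241 + 0.674 = 2.915.
d_min = 2.915 / √372 = 2.915 / 19.287 = 0.151.

d_min ≈ 0.15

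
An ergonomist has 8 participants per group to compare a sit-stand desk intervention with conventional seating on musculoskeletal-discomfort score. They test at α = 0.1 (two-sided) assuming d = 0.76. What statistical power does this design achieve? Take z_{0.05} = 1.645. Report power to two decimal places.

For two equal groups, power = Φ(d·√(n/2) − z_{α/2}).
d·√(n/2) = 0.76 × √(8/2) = 0.76 × 2.000 = 1.520.
z_β = 1.520 − 1.645 = -0.125.
Power = Φ(-0.125) = 0.450.

power ≈ 0.45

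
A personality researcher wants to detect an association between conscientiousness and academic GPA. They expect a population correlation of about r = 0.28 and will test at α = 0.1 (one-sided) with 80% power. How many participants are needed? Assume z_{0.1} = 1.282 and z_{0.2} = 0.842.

n = 58

Fisher's z: C = ½·ln((1+r)/(1−r)) = ½·ln(1.7778) = 0.2877.
n = ((z_{α} + z_β)/C)² + 3.
(1.282 + 0.842) / 0.2877 = 2.124 / 0.2877 = 7.383.
n = 7.383² + 3 = 54.50 + 3 = 57.5.
Round up.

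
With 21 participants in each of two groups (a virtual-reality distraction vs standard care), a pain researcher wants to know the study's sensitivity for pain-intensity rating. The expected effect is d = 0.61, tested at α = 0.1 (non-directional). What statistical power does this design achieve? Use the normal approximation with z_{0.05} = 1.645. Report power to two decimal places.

power ≈ 0.63

For two equal groups, power = Φ(d·√(n/2) − z_{α/2}).
d·√(n/2) = 0.61 × √(21/2) = 0.61 × 3.240 = 1.977.
z_β = 1.977 − 1.645 = 0.332.
Power = Φ(0.332) = 0.630.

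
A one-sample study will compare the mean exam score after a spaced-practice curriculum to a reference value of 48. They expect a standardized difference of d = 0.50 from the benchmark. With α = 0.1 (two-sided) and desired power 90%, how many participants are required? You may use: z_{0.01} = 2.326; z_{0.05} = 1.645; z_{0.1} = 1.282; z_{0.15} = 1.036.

n = 35

For a one-sample test: n = ((z_{α/2} + z_β) / d)².
z_{α/2} + z_β = 1.645 + 1.282 = 2.927.
n = (2.927 / 0.50)² = 5.854² = 34.27.
Round up.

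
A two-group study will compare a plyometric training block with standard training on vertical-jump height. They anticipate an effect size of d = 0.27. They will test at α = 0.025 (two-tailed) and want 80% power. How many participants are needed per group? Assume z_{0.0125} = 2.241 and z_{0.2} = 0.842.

For two independent groups with equal n: n = 2·((z_{α/2} + z_β) / d)².
z_{α/2} + z_β = 2.241 + 0.842 = 3.083.
n = 2 × (3.083 / 0.27)² = 2 × 11.419² = 2 × 130.38 = 260.8.
Round up to the next whole participant.

n = 261 per group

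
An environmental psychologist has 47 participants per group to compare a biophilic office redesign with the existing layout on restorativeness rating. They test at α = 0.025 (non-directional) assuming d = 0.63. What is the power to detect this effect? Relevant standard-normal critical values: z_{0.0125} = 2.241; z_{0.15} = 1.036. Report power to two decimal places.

power ≈ 0.79

For two equal groups, power = Φ(d·√(n/2) − z_{α/2}).
d·√(n/2) = 0.63 × √(47/2) = 0.63 × 4.848 = 3.054.
z_β = 3.054 − 2.241 = 0.813.
Power = Φ(0.813) = 0.792.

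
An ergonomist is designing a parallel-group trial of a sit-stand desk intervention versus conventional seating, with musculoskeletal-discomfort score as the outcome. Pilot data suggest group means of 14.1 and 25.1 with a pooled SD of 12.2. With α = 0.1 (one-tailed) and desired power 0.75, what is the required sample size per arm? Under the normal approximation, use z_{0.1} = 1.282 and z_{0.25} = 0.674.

n = 10 per group

Cohen's d = |M₁ − M₂| / SD_pooled = |14.1 − 25.1| / 12.2 = 11.0 / 12.2 = 0.902.
For two independent groups with equal n: n = 2·((z_{α} + z_β) / d)².
z_{α} + z_β = 1.282 + 0.674 = 1.956.
n = 2 × (1.956 / 0.902)² = 2 × 2.169² = 2 × 4.70 = 9.4.
Round up to the next whole participant.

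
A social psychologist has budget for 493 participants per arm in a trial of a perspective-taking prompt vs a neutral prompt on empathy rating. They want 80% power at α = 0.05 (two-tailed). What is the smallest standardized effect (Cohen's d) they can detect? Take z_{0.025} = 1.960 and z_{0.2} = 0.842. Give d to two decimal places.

For two independent groups of n = 493 each: d_min = (z_{α/2} + z_β)·√(2/n).
z-sum = 1.960 + 0.842 = 2.802.
d_min = 2.802 × √(2/493) = 2.802 × 0.0637 = 0.178.

d_min ≈ 0.18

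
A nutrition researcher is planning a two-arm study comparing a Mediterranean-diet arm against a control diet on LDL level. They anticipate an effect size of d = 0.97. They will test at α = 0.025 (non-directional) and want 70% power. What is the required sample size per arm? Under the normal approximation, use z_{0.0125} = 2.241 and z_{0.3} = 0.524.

For two independent groups with equal n: n = 2·((z_{α/2} + z_β) / d)².
z_{α/2} + z_β = 2.241 + 0.524 = 2.765.
n = 2 × (2.765 / 0.97)² = 2 × 2.851² = 2 × 8.13 = 16.3.
Round up to the next whole participant.

n = 17 per group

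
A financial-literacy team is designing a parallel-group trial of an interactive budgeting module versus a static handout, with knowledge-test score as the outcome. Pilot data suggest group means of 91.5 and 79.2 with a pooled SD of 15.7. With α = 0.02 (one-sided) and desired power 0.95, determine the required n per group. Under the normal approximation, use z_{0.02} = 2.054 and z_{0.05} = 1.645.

Cohen's d = |M₁ − M₂| / SD_pooled = |91.5 − 79.2| / 15.7 = 12.3 / 15.7 = 0.783.
For two independent groups with equal n: n = 2·((z_{α} + z_β) / d)².
z_{α} + z_β = 2.054 + 1.645 = 3.699.
n = 2 × (3.699 / 0.783)² = 2 × 4.724² = 2 × 22.32 = 44.6.
Round up to the next whole participant.

n = 45 per group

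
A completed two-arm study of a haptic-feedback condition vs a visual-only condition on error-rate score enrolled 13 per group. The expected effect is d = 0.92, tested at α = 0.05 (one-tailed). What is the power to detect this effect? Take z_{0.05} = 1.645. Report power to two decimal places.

For two equal groups, power = Φ(d·√(n/2) − z_{α}).
d·√(n/2) = 0.92 × √(13/2) = 0.92 × 2.550 = 2.346.
z_β = 2.346 − 1.645 = 0.701.
Power = Φ(0.701) = 0.758.

power ≈ 0.76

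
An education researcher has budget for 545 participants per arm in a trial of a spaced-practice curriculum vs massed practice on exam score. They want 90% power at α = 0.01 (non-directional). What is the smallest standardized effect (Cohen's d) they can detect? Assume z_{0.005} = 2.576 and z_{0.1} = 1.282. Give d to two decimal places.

For two independent groups of n = 545 each: d_min = (z_{α/2} + z_β)·√(2/n).
z-sum = 2.576 + 1.282 = 3.858.
d_min = 3.858 × √(2/545) = 3.858 × 0.0606 = 0.234.

d_min ≈ 0.23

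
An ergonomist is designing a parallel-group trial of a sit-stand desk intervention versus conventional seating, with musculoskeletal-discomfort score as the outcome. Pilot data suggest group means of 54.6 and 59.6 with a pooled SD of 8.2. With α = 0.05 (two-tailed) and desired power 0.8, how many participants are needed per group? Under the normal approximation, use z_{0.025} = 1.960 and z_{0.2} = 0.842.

Cohen's d = |M₁ − M₂| / SD_pooled = |54.6 − 59.6| / 8.2 = 5.0 / 8.2 = 0.610.
For two independent groups with equal n: n = 2·((z_{α/2} + z_β) / d)².
z_{α/2} + z_β = 1.960 + 0.842 = 2.802.
n = 2 × (2.802 / 0.610)² = 2 × 4.593² = 2 × 21.10 = 42.2.
Round up to the next whole participant.

n = 43 per group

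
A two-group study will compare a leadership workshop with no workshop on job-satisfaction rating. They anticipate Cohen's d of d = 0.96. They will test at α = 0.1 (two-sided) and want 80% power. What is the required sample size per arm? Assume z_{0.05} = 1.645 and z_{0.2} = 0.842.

n = 14 per group

For two independent groups with equal n: n = 2·((z_{α/2} + z_β) / d)².
z_{α/2} + z_β = 1.645 + 0.842 = 2.487.
n = 2 × (2.487 / 0.96)² = 2 × 2.591² = 2 × 6.71 = 13.4.
Round up to the next whole participant.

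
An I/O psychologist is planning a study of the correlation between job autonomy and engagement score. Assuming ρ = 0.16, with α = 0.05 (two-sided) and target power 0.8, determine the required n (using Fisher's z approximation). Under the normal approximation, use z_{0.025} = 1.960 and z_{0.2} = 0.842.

Fisher's z: C = ½·ln((1+r)/(1−r)) = ½·ln(1.3810) = 0.1614.
n = ((z_{α/2} + z_β)/C)² + 3.
(1.960 + 0.842) / 0.1614 = 2.802 / 0.1614 = 17.361.
n = 17.361² + 3 = 301.39 + 3 = 304.4.
Round up.

n = 305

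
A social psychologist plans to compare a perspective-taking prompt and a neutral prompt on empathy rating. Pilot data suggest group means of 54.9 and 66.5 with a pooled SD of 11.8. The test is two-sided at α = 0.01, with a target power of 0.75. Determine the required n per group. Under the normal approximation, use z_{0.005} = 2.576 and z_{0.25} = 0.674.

Cohen's d = |M₁ − M₂| / SD_pooled = |54.9 − 66.5| / 11.8 = 11.6 / 11.8 = 0.983.
For two independent groups with equal n: n = 2·((z_{α/2} + z_β) / d)².
z_{α/2} + z_β = 2.576 + 0.674 = 3.250.
n = 2 × (3.250 / 0.983)² = 2 × 3.306² = 2 × 10.93 = 21.9.
Round up to the next whole participant.

n = 22 per group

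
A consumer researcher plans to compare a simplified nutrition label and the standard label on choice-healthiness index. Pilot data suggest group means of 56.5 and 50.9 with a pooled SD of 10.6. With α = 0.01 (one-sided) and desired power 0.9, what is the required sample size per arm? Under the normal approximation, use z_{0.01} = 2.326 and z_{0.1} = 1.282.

n = 94 per group

Cohen's d = |M₁ − M₂| / SD_pooled = |56.5 − 50.9| / 10.6 = 5.6 / 10.6 = 0.528.
For two independent groups with equal n: n = 2·((z_{α} + z_β) / d)².
z_{α} + z_β = 2.326 + 1.282 = 3.608.
n = 2 × (3.608 / 0.528)² = 2 × 6.833² = 2 × 46.69 = 93.4.
Round up to the next whole participant.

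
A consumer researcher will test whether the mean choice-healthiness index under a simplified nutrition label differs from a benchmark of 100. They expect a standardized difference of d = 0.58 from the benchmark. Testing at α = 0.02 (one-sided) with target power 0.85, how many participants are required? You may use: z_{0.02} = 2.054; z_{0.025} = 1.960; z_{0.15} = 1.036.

For a one-sample test: n = ((z_{α} + z_β) / d)².
z_{α} + z_β = 2.054 + 1.036 = 3.090.
n = (3.090 / 0.58)² = 5.328² = 28.38.
Round up.

n = 29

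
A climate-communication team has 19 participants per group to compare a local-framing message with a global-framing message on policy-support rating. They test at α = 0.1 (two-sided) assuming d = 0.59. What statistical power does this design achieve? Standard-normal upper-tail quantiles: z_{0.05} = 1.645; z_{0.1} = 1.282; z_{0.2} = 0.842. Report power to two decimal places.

power ≈ 0.57

For two equal groups, power = Φ(d·√(n/2) − z_{α/2}).
d·√(n/2) = 0.59 × √(19/2) = 0.59 × 3.082 = 1.819.
z_β = 1.819 − 1.645 = 0.174.
Power = Φ(0.174) = 0.569.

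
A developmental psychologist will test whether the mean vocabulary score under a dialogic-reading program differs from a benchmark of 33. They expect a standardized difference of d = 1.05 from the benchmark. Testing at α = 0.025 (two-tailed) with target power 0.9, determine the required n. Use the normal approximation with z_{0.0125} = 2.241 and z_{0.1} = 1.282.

n = 12

For a one-sample test: n = ((z_{α/2} + z_β) / d)².
z_{α/2} + z_β = 2.241 + 1.282 = 3.523.
n = (3.523 / 1.05)² = 3.355² = 11.26.
Round up.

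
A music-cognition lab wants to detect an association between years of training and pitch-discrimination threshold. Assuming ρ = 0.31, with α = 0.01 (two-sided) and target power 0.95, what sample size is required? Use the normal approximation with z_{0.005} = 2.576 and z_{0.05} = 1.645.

n = 177

Fisher's z: C = ½·ln((1+r)/(1−r)) = ½·ln(1.8986) = 0.3205.
n = ((z_{α/2} + z_β)/C)² + 3.
(2.576 + 1.645) / 0.3205 = 4.221 / 0.3205 = 13.170.
n = 13.170² + 3 = 173.45 + 3 = 176.5.
Round up.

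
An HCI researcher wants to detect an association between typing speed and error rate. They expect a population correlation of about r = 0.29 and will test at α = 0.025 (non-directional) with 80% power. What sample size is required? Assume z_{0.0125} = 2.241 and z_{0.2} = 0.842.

Fisher's z: C = ½·ln((1+r)/(1−r)) = ½·ln(1.8169) = 0.2986.
n = ((z_{α/2} + z_β)/C)² + 3.
(2.241 + 0.842) / 0.2986 = 3.083 / 0.2986 = 10.325.
n = 10.325² + 3 = 106.60 + 3 = 109.6.
Round up.

n = 110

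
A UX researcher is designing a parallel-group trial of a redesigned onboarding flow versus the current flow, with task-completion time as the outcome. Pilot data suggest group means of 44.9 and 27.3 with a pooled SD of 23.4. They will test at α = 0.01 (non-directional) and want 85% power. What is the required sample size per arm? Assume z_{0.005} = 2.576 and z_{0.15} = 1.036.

Cohen's d = |M₁ − M₂| / SD_pooled = |44.9 − 27.3| / 23.4 = 17.6 / 23.4 = 0.752.
For two independent groups with equal n: n = 2·((z_{α/2} + z_β) / d)².
z_{α/2} + z_β = 2.576 + 1.036 = 3.612.
n = 2 × (3.612 / 0.752)² = 2 × 4.803² = 2 × 23.07 = 46.1.
Round up to the next whole participant.

n = 47 per group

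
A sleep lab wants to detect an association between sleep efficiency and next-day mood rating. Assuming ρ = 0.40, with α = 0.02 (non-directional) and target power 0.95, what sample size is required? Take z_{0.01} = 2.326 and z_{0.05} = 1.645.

n = 91

Fisher's z: C = ½·ln((1+r)/(1−r)) = ½·ln(2.3333) = 0.4236.
n = ((z_{α/2} + z_β)/C)² + 3.
(2.326 + 1.645) / 0.4236 = 3.971 / 0.4236 = 9.374.
n = 9.374² + 3 = 87.88 + 3 = 90.9.
Round up.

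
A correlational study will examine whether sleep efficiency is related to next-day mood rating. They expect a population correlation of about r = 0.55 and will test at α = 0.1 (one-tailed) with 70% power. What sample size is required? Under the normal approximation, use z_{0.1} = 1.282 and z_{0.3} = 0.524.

n = 12

Fisher's z: C = ½·ln((1+r)/(1−r)) = ½·ln(3.4444) = 0.6184.
n = ((z_{α} + z_β)/C)² + 3.
(1.282 + 0.524) / 0.6184 = 1.806 / 0.6184 = 2.920.
n = 2.920² + 3 = 8.53 + 3 = 11.5.
Round up.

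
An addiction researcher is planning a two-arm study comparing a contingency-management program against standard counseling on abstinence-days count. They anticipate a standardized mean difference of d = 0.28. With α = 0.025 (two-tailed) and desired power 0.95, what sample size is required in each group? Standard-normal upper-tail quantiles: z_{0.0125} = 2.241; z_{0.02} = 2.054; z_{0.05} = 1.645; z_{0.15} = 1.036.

n = 386 per group

For two independent groups with equal n: n = 2·((z_{α/2} + z_β) / d)².
z_{α/2} + z_β = 2.241 + 1.645 = 3.886.
n = 2 × (3.886 / 0.28)² = 2 × 13.879² = 2 × 192.61 = 385.2.
Round up to the next whole participant.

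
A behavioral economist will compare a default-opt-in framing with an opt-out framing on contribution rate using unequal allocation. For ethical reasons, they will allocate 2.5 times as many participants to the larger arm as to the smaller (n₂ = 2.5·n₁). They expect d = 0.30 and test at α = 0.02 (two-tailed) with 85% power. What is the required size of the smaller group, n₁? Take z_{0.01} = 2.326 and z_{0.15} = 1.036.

With allocation ratio k = n₂/n₁ = 2.5, Var(x̄₁−x̄₂) = σ²(1/n₁ + 1/(k·n₁)) = σ²·(k+1)/(k·n₁).
So n₁ = (1 + 1/k)·((z_{α/2} + z_β)/d)² = 1.400 × (3.362/0.30)².
n₁ = 1.400 × 125.59 = 175.8.
Round up: n₁ = 176, giving n₂ = 2.5 × 176 = 440.

n₁ = 176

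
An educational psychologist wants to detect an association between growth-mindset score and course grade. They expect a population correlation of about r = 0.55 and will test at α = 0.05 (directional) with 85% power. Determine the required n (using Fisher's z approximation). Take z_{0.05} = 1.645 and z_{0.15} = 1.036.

Fisher's z: C = ½·ln((1+r)/(1−r)) = ½·ln(3.4444) = 0.6184.
n = ((z_{α} + z_β)/C)² + 3.
(1.645 + 1.036) / 0.6184 = 2.681 / 0.6184 = 4.335.
n = 4.335² + 3 = 18.80 + 3 = 21.8.
Round up.

n = 22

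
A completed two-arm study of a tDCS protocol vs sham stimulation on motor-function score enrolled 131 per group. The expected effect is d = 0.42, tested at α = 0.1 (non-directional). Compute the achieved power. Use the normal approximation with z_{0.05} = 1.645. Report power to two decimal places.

power ≈ 0.96

For two equal groups, power = Φ(d·√(n/2) − z_{α/2}).
d·√(n/2) = 0.42 × √(131/2) = 0.42 × 8.093 = 3.399.
z_β = 3.399 − 1.645 = 1.754.
Power = Φ(1.754) = 0.960.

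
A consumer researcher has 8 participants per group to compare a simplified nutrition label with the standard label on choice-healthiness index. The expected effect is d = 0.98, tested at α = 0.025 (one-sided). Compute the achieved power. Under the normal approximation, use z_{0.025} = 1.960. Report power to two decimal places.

power ≈ 0.50

For two equal groups, power = Φ(d·√(n/2) − z_{α}).
d·√(n/2) = 0.98 × √(8/2) = 0.98 × 2.000 = 1.960.
z_β = 1.960 − 1.960 = 0.000.
Power = Φ(0.000) = 0.500.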